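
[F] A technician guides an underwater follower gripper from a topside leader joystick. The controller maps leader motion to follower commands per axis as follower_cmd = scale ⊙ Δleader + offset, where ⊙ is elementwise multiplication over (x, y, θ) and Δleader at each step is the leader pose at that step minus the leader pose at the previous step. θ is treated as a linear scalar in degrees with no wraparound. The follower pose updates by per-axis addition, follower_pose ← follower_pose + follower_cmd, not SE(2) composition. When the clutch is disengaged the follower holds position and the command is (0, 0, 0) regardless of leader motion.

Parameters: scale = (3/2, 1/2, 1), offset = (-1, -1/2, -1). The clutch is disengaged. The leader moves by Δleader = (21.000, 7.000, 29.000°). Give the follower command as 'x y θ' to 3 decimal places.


0.000 0.000 0.000

clutch disengaged → follower holds; cmd = (0, 0, 0)


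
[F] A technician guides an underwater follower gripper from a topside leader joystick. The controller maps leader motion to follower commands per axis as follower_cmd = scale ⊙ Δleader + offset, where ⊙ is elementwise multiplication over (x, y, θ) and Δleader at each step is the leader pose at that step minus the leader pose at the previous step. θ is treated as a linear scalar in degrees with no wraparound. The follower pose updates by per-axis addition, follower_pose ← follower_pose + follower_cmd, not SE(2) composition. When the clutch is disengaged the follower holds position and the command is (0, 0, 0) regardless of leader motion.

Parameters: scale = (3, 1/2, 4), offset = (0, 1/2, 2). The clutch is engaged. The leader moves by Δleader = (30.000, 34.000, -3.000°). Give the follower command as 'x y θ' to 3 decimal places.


axis x: 3·30.000 + 0 = 90.000
axis y: 1/2·34.000 + 1/2 = 17.500
axis θ: 4·-3.000 + 2 = -10.000

90.000 17.500 -10.000


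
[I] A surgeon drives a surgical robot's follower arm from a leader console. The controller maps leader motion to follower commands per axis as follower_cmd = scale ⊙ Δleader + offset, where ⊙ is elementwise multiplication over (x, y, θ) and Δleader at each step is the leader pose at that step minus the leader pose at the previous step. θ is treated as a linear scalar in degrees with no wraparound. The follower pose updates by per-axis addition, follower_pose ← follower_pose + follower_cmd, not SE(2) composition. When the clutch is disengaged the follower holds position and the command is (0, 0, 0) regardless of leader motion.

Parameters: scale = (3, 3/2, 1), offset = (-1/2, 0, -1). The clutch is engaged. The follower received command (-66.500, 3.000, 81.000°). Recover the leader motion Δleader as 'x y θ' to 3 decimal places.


axis x: (-66.500 − -1/2) / (3) = -22.000
axis y: (3.000 − 0) / (3/2) = 2.000
axis θ: (81.000 − -1) / (1) = 82.000

-22.000 2.000 82.000


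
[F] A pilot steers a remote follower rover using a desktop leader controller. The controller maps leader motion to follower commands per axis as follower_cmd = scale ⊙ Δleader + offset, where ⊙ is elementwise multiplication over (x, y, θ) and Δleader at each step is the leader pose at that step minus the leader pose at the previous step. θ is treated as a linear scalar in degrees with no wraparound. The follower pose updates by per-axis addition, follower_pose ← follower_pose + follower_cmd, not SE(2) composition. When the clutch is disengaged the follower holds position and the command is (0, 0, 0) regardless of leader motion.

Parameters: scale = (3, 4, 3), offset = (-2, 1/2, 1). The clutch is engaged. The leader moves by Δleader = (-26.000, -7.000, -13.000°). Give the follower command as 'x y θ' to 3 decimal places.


-80.000 -27.500 -38.000

axis x: 3·-26.000 + -2 = -80.000
axis y: 4·-7.000 + 1/2 = -27.500
axis θ: 3·-13.000 + 1 = -38.000


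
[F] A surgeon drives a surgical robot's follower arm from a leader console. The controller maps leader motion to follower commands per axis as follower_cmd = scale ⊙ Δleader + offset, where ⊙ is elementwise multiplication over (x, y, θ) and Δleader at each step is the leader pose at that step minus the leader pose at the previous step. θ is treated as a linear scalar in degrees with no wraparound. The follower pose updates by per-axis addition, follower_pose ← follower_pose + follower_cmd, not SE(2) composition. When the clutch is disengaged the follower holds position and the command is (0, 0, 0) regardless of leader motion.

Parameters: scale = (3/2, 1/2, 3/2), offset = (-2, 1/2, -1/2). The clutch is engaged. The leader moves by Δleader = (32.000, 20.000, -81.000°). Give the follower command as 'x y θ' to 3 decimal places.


axis x: 3/2·32.000 + -2 = 46.000
axis y: 1/2·20.000 + 1/2 = 10.500
axis θ: 3/2·-81.000 + -1/2 = -122.000

46.000 10.500 -122.000


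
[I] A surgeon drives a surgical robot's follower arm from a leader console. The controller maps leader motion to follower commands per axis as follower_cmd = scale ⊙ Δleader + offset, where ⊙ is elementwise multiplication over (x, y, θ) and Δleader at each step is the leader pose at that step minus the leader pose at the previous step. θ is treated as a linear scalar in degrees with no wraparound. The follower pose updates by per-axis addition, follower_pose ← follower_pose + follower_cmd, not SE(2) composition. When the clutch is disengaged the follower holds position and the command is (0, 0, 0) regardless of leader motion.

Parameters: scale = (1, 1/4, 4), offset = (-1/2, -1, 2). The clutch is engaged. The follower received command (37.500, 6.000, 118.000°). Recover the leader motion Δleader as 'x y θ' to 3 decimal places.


38.000 28.000 29.000

axis x: (37.500 − -1/2) / (1) = 38.000
axis y: (6.000 − -1) / (1/4) = 28.000
axis θ: (118.000 − 2) / (4) = 29.000


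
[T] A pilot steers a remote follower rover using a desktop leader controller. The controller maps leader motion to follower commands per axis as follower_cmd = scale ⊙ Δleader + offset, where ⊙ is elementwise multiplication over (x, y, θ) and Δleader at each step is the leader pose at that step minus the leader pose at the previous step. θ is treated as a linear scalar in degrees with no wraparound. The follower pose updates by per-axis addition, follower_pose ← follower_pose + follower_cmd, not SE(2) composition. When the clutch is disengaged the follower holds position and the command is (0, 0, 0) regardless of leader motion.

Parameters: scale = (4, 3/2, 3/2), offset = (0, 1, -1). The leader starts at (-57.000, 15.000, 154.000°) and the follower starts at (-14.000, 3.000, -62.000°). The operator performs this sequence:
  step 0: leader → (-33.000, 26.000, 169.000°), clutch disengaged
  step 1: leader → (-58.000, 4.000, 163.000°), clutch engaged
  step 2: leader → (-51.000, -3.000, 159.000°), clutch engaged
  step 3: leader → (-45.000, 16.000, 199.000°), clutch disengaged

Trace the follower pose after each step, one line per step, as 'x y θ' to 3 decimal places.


-14.000 3.000 -62.000
-114.000 -29.000 -72.000
-86.000 -38.500 -79.000
-86.000 -38.500 -79.000

step 0: Δleader=(24.000, 11.000, 15.000°), disengaged; cmd=(0,0,0) → follower holds at (-14.000, 3.000, -62.000°)
step 1: Δleader=(-25.000, -22.000, -6.000°), engaged; cmd=(-100.000, -32.000, -10.000°) → follower=(-114.000, -29.000, -72.000°)
step 2: Δleader=(7.000, -7.000, -4.000°), engaged; cmd=(28.000, -9.500, -7.000°) → follower=(-86.000, -38.500, -79.000°)
step 3: Δleader=(6.000, 19.000, 40.000°), disengaged; cmd=(0,0,0) → follower holds at (-86.000, -38.500, -79.000°)


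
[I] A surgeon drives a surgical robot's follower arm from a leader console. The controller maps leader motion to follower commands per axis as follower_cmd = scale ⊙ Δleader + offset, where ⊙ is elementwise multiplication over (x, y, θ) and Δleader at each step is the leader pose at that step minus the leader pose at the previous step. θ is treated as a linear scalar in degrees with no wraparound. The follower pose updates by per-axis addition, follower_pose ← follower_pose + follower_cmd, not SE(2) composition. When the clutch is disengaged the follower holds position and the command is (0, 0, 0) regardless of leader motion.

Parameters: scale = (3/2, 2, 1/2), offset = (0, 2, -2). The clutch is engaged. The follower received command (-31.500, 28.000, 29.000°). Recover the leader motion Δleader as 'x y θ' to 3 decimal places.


-21.000 13.000 62.000

axis x: (-31.500 − 0) / (3/2) = -21.000
axis y: (28.000 − 2) / (2) = 13.000
axis θ: (29.000 − -2) / (1/2) = 62.000


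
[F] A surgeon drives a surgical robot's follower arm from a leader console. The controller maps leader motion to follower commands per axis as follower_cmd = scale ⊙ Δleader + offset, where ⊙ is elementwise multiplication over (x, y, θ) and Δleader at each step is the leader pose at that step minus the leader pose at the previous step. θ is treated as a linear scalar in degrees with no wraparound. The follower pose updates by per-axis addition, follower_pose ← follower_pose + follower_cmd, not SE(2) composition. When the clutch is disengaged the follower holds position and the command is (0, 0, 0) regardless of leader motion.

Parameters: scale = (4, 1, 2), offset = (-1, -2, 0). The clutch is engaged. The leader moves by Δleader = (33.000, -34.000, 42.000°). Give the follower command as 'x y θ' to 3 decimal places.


131.000 -36.000 84.000

axis x: 4·33.000 + -1 = 131.000
axis y: 1·-34.000 + -2 = -36.000
axis θ: 2·42.000 + 0 = 84.000


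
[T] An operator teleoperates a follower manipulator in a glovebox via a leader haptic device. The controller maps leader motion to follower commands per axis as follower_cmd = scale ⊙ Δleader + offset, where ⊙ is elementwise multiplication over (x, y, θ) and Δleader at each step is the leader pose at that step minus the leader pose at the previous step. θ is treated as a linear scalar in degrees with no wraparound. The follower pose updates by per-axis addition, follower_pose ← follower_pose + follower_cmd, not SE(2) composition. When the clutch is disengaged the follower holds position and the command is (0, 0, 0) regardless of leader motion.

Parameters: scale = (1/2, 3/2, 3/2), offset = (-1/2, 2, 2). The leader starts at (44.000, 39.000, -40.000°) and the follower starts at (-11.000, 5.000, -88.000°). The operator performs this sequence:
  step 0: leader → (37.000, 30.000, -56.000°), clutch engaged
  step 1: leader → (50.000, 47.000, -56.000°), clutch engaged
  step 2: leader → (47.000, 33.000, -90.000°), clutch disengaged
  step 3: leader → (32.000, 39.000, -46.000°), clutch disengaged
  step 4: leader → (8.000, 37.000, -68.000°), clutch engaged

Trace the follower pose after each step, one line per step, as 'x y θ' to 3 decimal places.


step 0: Δleader=(-7.000, -9.000, -16.000°), engaged; cmd=(-4.000, -11.500, -22.000°) → follower=(-15.000, -6.500, -110.000°)
step 1: Δleader=(13.000, 17.000, 0.000°), engaged; cmd=(6.000, 27.500, 2.000°) → follower=(-9.000, 21.000, -108.000°)
step 2: Δleader=(-3.000, -14.000, -34.000°), disengaged; cmd=(0,0,0) → follower holds at (-9.000, 21.000, -108.000°)
step 3: Δleader=(-15.000, 6.000, 44.000°), disengaged; cmd=(0,0,0) → follower holds at (-9.000, 21.000, -108.000°)
step 4: Δleader=(-24.000, -2.000, -22.000°), engaged; cmd=(-12.500, -1.000, -31.000°) → follower=(-21.500, 20.000, -139.000°)

-15.000 -6.500 -110.000
-9.000 21.000 -108.000
-9.000 21.000 -108.000
-9.000 21.000 -108.000
-21.500 20.000 -139.000


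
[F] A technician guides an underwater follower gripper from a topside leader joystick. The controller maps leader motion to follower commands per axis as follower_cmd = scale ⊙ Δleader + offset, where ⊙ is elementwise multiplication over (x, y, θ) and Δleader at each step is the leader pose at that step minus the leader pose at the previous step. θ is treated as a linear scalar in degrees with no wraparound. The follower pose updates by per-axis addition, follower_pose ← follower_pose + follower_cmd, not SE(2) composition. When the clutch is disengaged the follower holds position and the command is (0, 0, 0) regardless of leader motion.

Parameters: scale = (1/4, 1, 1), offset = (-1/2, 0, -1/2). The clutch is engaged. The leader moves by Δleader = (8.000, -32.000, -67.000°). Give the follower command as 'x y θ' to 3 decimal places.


axis x: 1/4·8.000 + -1/2 = 1.500
axis y: 1·-32.000 + 0 = -32.000
axis θ: 1·-67.000 + -1/2 = -67.500

1.500 -32.000 -67.500


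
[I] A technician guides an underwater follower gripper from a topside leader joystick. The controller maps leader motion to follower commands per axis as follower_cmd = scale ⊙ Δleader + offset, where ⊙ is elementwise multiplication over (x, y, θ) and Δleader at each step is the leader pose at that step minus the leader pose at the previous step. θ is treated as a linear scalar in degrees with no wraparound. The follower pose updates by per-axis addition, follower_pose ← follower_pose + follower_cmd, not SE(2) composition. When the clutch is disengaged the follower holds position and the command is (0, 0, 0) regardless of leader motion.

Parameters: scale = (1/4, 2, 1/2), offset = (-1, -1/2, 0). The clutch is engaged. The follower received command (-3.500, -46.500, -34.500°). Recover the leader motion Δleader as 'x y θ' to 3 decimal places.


axis x: (-3.500 − -1) / (1/4) = -10.000
axis y: (-46.500 − -1/2) / (2) = -23.000
axis θ: (-34.500 − 0) / (1/2) = -69.000

-10.000 -23.000 -69.000


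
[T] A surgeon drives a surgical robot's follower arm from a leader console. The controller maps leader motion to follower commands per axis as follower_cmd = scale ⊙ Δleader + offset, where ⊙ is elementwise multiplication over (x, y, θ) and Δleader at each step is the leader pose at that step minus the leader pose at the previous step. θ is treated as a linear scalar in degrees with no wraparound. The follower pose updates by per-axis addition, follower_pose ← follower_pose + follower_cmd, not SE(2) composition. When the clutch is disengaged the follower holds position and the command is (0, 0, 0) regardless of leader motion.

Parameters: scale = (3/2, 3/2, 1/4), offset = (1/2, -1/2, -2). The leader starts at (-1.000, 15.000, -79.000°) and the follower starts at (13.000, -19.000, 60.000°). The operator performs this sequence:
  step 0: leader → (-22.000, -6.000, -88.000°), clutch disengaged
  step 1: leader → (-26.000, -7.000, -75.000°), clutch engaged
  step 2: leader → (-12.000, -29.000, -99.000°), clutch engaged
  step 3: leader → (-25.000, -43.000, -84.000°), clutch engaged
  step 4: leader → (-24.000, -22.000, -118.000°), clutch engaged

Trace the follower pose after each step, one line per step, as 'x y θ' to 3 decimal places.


13.000 -19.000 60.000
7.500 -21.000 61.250
29.000 -54.500 53.250
10.000 -76.000 55.000
12.000 -45.000 44.500

step 0: Δleader=(-21.000, -21.000, -9.000°), disengaged; cmd=(0,0,0) → follower holds at (13.000, -19.000, 60.000°)
step 1: Δleader=(-4.000, -1.000, 13.000°), engaged; cmd=(-5.500, -2.000, 1.250°) → follower=(7.500, -21.000, 61.250°)
step 2: Δleader=(14.000, -22.000, -24.000°), engaged; cmd=(21.500, -33.500, -8.000°) → follower=(29.000, -54.500, 53.250°)
step 3: Δleader=(-13.000, -14.000, 15.000°), engaged; cmd=(-19.000, -21.500, 1.750°) → follower=(10.000, -76.000, 55.000°)
step 4: Δleader=(1.000, 21.000, -34.000°), engaged; cmd=(2.000, 31.000, -10.500°) → follower=(12.000, -45.000, 44.500°)


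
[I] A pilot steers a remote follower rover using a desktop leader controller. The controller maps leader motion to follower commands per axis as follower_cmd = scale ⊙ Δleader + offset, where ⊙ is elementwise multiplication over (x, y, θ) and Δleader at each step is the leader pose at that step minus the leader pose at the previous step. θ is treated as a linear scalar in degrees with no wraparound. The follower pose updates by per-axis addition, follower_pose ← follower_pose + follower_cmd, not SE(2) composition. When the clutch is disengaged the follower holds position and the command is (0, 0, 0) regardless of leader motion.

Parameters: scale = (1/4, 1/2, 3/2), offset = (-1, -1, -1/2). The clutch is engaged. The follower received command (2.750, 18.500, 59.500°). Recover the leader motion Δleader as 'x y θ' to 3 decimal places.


15.000 39.000 40.000

axis x: (2.750 − -1) / (1/4) = 15.000
axis y: (18.500 − -1) / (1/2) = 39.000
axis θ: (59.500 − -1/2) / (3/2) = 40.000


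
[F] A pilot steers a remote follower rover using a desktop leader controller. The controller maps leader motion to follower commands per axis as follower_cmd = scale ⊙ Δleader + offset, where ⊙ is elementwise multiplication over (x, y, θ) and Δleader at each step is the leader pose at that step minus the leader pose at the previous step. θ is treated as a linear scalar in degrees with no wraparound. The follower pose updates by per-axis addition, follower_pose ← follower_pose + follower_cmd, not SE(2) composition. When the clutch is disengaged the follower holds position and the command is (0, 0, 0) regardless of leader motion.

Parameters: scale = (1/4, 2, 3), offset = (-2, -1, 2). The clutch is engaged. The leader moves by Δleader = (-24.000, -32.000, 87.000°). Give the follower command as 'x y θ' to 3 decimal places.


axis x: 1/4·-24.000 + -2 = -8.000
axis y: 2·-32.000 + -1 = -65.000
axis θ: 3·87.000 + 2 = 263.000

-8.000 -65.000 263.000


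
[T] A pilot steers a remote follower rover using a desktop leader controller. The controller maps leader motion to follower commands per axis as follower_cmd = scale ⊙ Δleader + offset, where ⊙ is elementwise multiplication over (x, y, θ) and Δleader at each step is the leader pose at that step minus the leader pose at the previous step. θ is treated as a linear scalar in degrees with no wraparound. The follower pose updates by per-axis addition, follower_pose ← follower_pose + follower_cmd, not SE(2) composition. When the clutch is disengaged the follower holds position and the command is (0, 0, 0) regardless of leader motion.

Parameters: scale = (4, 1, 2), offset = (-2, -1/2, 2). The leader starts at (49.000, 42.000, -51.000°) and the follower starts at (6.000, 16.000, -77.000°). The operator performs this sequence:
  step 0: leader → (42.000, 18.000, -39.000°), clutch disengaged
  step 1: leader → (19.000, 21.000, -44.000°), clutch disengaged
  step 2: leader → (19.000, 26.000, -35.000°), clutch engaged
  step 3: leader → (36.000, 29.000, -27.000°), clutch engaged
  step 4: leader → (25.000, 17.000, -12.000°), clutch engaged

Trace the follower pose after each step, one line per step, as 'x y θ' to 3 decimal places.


step 0: Δleader=(-7.000, -24.000, 12.000°), disengaged; cmd=(0,0,0) → follower holds at (6.000, 16.000, -77.000°)
step 1: Δleader=(-23.000, 3.000, -5.000°), disengaged; cmd=(0,0,0) → follower holds at (6.000, 16.000, -77.000°)
step 2: Δleader=(0.000, 5.000, 9.000°), engaged; cmd=(-2.000, 4.500, 20.000°) → follower=(4.000, 20.500, -57.000°)
step 3: Δleader=(17.000, 3.000, 8.000°), engaged; cmd=(66.000, 2.500, 18.000°) → follower=(70.000, 23.000, -39.000°)
step 4: Δleader=(-11.000, -12.000, 15.000°), engaged; cmd=(-46.000, -12.500, 32.000°) → follower=(24.000, 10.500, -7.000°)

6.000 16.000 -77.000
6.000 16.000 -77.000
4.000 20.500 -57.000
70.000 23.000 -39.000
24.000 10.500 -7.000


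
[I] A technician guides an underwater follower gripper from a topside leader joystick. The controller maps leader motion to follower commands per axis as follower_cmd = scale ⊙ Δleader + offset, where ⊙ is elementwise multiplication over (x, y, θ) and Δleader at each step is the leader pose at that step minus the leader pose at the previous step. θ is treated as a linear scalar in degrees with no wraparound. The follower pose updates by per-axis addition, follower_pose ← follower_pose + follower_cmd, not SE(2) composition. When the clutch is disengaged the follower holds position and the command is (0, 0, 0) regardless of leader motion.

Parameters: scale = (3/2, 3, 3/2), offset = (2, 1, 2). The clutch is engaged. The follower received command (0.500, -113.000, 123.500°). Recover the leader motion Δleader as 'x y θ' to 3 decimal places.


axis x: (0.500 − 2) / (3/2) = -1.000
axis y: (-113.000 − 1) / (3) = -38.000
axis θ: (123.500 − 2) / (3/2) = 81.000

-1.000 -38.000 81.000


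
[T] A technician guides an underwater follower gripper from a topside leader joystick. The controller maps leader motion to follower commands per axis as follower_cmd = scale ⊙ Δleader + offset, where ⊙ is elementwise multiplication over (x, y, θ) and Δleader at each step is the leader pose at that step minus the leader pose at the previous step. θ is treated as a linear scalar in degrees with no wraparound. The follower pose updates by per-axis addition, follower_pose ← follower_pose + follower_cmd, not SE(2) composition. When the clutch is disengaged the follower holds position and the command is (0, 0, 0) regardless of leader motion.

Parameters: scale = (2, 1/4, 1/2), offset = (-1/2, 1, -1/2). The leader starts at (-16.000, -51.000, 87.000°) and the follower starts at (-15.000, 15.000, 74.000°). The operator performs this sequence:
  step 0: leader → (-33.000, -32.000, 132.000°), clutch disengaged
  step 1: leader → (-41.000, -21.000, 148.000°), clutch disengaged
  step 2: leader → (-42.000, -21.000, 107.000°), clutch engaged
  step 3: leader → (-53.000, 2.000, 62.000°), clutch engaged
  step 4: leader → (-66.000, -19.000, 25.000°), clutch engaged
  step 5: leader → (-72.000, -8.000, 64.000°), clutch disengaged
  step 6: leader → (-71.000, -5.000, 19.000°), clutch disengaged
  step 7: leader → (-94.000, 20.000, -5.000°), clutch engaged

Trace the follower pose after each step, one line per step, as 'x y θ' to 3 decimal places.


-15.000 15.000 74.000
-15.000 15.000 74.000
-17.500 16.000 53.000
-40.000 22.750 30.000
-66.500 18.500 11.000
-66.500 18.500 11.000
-66.500 18.500 11.000
-113.000 25.750 -1.500

step 0: Δleader=(-17.000, 19.000, 45.000°), disengaged; cmd=(0,0,0) → follower holds at (-15.000, 15.000, 74.000°)
step 1: Δleader=(-8.000, 11.000, 16.000°), disengaged; cmd=(0,0,0) → follower holds at (-15.000, 15.000, 74.000°)
step 2: Δleader=(-1.000, 0.000, -41.000°), engaged; cmd=(-2.500, 1.000, -21.000°) → follower=(-17.500, 16.000, 53.000°)
step 3: Δleader=(-11.000, 23.000, -45.000°), engaged; cmd=(-22.500, 6.750, -23.000°) → follower=(-40.000, 22.750, 30.000°)
step 4: Δleader=(-13.000, -21.000, -37.000°), engaged; cmd=(-26.500, -4.250, -19.000°) → follower=(-66.500, 18.500, 11.000°)
step 5: Δleader=(-6.000, 11.000, 39.000°), disengaged; cmd=(0,0,0) → follower holds at (-66.500, 18.500, 11.000°)
step 6: Δleader=(1.000, 3.000, -45.000°), disengaged; cmd=(0,0,0) → follower holds at (-66.500, 18.500, 11.000°)
step 7: Δleader=(-23.000, 25.000, -24.000°), engaged; cmd=(-46.500, 7.250, -12.500°) → follower=(-113.000, 25.750, -1.500°)


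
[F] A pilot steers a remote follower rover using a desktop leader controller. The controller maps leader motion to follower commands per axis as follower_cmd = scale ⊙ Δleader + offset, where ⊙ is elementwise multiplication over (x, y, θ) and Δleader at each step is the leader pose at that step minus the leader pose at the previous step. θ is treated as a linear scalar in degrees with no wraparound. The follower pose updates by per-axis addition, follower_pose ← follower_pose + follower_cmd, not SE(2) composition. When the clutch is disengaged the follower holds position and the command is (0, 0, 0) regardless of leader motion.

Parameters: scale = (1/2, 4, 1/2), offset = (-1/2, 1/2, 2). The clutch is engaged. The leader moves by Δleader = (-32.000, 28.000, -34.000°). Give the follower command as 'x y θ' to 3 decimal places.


-16.500 112.500 -15.000

axis x: 1/2·-32.000 + -1/2 = -16.500
axis y: 4·28.000 + 1/2 = 112.500
axis θ: 1/2·-34.000 + 2 = -15.000


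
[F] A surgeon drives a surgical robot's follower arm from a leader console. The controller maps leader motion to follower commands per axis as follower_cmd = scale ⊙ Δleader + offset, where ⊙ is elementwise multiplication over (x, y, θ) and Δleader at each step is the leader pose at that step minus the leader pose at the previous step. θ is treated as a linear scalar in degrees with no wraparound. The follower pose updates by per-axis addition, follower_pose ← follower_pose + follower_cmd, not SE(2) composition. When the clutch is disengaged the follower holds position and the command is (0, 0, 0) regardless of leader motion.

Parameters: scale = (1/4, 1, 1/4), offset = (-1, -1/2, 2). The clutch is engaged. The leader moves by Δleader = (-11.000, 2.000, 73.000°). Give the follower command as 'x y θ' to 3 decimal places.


axis x: 1/4·-11.000 + -1 = -3.750
axis y: 1·2.000 + -1/2 = 1.500
axis θ: 1/4·73.000 + 2 = 20.250

-3.750 1.500 20.250


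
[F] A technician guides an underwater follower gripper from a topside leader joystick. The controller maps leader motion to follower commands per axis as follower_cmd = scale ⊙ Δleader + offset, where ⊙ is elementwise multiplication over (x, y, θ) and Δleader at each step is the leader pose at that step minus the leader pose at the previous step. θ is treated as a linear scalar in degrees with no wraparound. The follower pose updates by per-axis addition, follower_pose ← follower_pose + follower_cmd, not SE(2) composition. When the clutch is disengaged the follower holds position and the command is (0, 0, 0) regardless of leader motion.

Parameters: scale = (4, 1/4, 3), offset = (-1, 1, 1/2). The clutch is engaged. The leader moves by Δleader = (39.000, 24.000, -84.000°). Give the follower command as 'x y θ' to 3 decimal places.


155.000 7.000 -251.500

axis x: 4·39.000 + -1 = 155.000
axis y: 1/4·24.000 + 1 = 7.000
axis θ: 3·-84.000 + 1/2 = -251.500


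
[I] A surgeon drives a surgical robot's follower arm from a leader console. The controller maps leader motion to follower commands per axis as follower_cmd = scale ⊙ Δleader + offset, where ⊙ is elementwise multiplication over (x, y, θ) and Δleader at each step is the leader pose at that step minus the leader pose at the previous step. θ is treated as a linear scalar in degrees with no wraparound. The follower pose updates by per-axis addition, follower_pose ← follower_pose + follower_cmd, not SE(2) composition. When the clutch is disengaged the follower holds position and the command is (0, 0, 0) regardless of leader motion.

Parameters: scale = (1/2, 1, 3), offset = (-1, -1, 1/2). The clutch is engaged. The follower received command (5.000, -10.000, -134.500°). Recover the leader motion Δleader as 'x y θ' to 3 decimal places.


axis x: (5.000 − -1) / (1/2) = 12.000
axis y: (-10.000 − -1) / (1) = -9.000
axis θ: (-134.500 − 1/2) / (3) = -45.000

12.000 -9.000 -45.000


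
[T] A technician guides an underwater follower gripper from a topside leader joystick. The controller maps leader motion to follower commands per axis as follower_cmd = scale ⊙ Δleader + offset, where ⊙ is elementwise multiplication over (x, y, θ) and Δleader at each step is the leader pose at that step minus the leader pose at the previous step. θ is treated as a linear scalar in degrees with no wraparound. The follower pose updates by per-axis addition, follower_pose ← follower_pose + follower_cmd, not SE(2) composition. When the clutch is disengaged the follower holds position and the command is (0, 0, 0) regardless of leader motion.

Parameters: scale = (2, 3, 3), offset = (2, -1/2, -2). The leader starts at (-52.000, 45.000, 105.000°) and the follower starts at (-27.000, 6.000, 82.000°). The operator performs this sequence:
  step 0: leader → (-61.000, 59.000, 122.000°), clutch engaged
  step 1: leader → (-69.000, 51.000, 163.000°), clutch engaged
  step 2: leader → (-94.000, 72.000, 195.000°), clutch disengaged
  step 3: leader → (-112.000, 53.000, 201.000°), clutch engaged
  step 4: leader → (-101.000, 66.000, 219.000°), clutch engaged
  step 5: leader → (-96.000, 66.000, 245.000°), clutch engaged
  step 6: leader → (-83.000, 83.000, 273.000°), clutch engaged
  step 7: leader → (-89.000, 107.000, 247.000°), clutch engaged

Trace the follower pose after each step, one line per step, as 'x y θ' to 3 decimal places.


-43.000 47.500 131.000
-57.000 23.000 252.000
-57.000 23.000 252.000
-91.000 -34.500 268.000
-67.000 4.000 320.000
-55.000 3.500 396.000
-27.000 54.000 478.000
-37.000 125.500 398.000

step 0: Δleader=(-9.000, 14.000, 17.000°), engaged; cmd=(-16.000, 41.500, 49.000°) → follower=(-43.000, 47.500, 131.000°)
step 1: Δleader=(-8.000, -8.000, 41.000°), engaged; cmd=(-14.000, -24.500, 121.000°) → follower=(-57.000, 23.000, 252.000°)
step 2: Δleader=(-25.000, 21.000, 32.000°), disengaged; cmd=(0,0,0) → follower holds at (-57.000, 23.000, 252.000°)
step 3: Δleader=(-18.000, -19.000, 6.000°), engaged; cmd=(-34.000, -57.500, 16.000°) → follower=(-91.000, -34.500, 268.000°)
step 4: Δleader=(11.000, 13.000, 18.000°), engaged; cmd=(24.000, 38.500, 52.000°) → follower=(-67.000, 4.000, 320.000°)
step 5: Δleader=(5.000, 0.000, 26.000°), engaged; cmd=(12.000, -0.500, 76.000°) → follower=(-55.000, 3.500, 396.000°)
step 6: Δleader=(13.000, 17.000, 28.000°), engaged; cmd=(28.000, 50.500, 82.000°) → follower=(-27.000, 54.000, 478.000°)
step 7: Δleader=(-6.000, 24.000, -26.000°), engaged; cmd=(-10.000, 71.500, -80.000°) → follower=(-37.000, 125.500, 398.000°)


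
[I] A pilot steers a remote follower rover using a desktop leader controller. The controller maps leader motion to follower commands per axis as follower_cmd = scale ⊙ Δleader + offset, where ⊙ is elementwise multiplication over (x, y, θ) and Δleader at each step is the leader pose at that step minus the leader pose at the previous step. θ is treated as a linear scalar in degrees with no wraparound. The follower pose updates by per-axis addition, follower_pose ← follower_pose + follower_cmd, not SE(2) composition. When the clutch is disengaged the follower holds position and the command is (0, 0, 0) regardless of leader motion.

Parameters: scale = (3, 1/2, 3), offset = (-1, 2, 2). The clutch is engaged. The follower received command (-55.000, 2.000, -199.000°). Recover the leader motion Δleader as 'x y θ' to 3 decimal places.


axis x: (-55.000 − -1) / (3) = -18.000
axis y: (2.000 − 2) / (1/2) = 0.000
axis θ: (-199.000 − 2) / (3) = -67.000

-18.000 0.000 -67.000


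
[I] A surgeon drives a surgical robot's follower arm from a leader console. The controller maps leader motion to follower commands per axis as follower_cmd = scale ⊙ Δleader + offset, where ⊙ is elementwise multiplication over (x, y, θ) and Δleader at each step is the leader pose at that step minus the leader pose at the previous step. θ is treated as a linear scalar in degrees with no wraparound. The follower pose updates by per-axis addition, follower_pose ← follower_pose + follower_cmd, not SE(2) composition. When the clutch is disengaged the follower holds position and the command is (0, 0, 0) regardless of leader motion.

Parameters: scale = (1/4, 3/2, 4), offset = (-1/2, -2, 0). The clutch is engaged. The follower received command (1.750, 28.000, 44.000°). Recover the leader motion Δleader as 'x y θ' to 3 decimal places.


9.000 20.000 11.000

axis x: (1.750 − -1/2) / (1/4) = 9.000
axis y: (28.000 − -2) / (3/2) = 20.000
axis θ: (44.000 − 0) / (4) = 11.000


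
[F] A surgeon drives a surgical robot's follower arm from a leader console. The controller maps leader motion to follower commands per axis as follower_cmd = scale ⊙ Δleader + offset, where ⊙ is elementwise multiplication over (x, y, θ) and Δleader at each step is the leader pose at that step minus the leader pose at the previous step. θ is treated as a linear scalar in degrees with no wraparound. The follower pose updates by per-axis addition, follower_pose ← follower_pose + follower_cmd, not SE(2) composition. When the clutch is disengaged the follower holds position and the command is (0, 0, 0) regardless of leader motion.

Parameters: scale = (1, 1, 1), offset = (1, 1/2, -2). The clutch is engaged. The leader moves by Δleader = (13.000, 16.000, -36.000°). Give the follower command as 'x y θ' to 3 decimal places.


14.000 16.500 -38.000

axis x: 1·13.000 + 1 = 14.000
axis y: 1·16.000 + 1/2 = 16.500
axis θ: 1·-36.000 + -2 = -38.000


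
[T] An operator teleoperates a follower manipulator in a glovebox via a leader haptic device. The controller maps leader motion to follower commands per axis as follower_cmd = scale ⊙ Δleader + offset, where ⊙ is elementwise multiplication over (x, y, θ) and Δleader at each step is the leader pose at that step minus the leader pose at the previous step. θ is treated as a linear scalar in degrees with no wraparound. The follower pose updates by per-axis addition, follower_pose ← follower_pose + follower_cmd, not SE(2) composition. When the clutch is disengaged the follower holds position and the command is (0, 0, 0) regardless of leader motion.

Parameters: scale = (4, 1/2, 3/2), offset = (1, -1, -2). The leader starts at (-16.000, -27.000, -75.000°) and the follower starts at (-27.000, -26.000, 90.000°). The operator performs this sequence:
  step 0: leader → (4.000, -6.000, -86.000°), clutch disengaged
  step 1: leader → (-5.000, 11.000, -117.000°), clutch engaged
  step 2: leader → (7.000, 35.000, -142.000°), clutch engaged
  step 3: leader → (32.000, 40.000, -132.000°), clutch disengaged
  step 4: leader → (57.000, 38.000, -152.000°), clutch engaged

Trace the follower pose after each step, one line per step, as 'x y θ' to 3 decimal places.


step 0: Δleader=(20.000, 21.000, -11.000°), disengaged; cmd=(0,0,0) → follower holds at (-27.000, -26.000, 90.000°)
step 1: Δleader=(-9.000, 17.000, -31.000°), engaged; cmd=(-35.000, 7.500, -48.500°) → follower=(-62.000, -18.500, 41.500°)
step 2: Δleader=(12.000, 24.000, -25.000°), engaged; cmd=(49.000, 11.000, -39.500°) → follower=(-13.000, -7.500, 2.000°)
step 3: Δleader=(25.000, 5.000, 10.000°), disengaged; cmd=(0,0,0) → follower holds at (-13.000, -7.500, 2.000°)
step 4: Δleader=(25.000, -2.000, -20.000°), engaged; cmd=(101.000, -2.000, -32.000°) → follower=(88.000, -9.500, -30.000°)

-27.000 -26.000 90.000
-62.000 -18.500 41.500
-13.000 -7.500 2.000
-13.000 -7.500 2.000
88.000 -9.500 -30.000


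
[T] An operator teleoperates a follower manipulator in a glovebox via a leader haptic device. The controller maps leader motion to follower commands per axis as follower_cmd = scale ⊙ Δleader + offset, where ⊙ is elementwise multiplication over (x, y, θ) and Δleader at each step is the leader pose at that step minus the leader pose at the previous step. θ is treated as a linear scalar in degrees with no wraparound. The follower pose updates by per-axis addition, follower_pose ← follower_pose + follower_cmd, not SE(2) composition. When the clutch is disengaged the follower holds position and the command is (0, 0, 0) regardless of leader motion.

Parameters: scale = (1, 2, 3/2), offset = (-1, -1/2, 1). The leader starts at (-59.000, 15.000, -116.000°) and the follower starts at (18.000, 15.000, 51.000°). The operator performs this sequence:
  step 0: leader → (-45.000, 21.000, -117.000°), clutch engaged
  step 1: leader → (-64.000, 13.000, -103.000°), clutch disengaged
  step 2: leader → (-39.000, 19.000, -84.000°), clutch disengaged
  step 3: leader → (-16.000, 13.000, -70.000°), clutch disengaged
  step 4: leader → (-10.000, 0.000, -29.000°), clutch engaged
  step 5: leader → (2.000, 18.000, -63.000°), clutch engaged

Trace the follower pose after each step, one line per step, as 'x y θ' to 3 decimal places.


step 0: Δleader=(14.000, 6.000, -1.000°), engaged; cmd=(13.000, 11.500, -0.500°) → follower=(31.000, 26.500, 50.500°)
step 1: Δleader=(-19.000, -8.000, 14.000°), disengaged; cmd=(0,0,0) → follower holds at (31.000, 26.500, 50.500°)
step 2: Δleader=(25.000, 6.000, 19.000°), disengaged; cmd=(0,0,0) → follower holds at (31.000, 26.500, 50.500°)
step 3: Δleader=(23.000, -6.000, 14.000°), disengaged; cmd=(0,0,0) → follower holds at (31.000, 26.500, 50.500°)
step 4: Δleader=(6.000, -13.000, 41.000°), engaged; cmd=(5.000, -26.500, 62.500°) → follower=(36.000, 0.000, 113.000°)
step 5: Δleader=(12.000, 18.000, -34.000°), engaged; cmd=(11.000, 35.500, -50.000°) → follower=(47.000, 35.500, 63.000°)

31.000 26.500 50.500
31.000 26.500 50.500
31.000 26.500 50.500
31.000 26.500 50.500
36.000 0.000 113.000
47.000 35.500 63.000


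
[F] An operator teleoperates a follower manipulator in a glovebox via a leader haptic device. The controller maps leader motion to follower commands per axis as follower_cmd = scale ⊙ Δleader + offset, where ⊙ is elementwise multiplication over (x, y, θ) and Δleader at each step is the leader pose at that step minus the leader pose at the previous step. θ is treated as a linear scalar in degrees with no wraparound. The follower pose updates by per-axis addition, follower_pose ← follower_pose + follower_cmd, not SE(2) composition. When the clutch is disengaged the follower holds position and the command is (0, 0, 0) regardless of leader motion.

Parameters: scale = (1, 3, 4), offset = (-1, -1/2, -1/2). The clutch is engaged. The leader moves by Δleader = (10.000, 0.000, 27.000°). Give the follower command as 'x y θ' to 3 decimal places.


axis x: 1·10.000 + -1 = 9.000
axis y: 3·0.000 + -1/2 = -0.500
axis θ: 4·27.000 + -1/2 = 107.500

9.000 -0.500 107.500


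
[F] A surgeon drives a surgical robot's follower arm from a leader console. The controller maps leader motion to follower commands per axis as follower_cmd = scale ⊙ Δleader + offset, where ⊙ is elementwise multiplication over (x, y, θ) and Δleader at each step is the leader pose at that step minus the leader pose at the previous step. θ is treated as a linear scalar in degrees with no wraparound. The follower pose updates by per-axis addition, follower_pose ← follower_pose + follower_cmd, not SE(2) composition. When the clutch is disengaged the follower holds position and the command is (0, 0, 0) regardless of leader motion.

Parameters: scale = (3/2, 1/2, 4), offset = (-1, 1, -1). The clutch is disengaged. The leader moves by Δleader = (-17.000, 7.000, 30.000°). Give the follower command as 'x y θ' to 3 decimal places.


clutch disengaged → follower holds; cmd = (0, 0, 0)

0.000 0.000 0.000


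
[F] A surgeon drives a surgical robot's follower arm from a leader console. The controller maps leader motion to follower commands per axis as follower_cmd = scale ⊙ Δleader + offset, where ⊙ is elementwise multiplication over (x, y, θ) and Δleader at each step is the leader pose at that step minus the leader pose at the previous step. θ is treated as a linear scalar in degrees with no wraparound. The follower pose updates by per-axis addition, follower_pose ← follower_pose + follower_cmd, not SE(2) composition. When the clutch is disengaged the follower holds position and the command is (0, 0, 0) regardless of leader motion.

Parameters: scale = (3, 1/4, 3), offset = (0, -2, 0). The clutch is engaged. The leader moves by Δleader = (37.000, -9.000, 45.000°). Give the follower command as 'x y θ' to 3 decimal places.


axis x: 3·37.000 + 0 = 111.000
axis y: 1/4·-9.000 + -2 = -4.250
axis θ: 3·45.000 + 0 = 135.000

111.000 -4.250 135.000


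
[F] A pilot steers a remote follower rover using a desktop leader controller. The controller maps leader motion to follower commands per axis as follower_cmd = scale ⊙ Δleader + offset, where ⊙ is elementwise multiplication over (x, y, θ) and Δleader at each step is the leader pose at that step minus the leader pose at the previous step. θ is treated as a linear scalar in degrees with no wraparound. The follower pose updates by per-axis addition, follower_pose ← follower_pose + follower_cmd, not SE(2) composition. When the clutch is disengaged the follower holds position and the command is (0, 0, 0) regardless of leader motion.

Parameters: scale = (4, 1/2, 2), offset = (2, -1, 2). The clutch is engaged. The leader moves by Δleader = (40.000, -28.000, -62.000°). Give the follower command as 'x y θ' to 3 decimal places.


axis x: 4·40.000 + 2 = 162.000
axis y: 1/2·-28.000 + -1 = -15.000
axis θ: 2·-62.000 + 2 = -122.000

162.000 -15.000 -122.000
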